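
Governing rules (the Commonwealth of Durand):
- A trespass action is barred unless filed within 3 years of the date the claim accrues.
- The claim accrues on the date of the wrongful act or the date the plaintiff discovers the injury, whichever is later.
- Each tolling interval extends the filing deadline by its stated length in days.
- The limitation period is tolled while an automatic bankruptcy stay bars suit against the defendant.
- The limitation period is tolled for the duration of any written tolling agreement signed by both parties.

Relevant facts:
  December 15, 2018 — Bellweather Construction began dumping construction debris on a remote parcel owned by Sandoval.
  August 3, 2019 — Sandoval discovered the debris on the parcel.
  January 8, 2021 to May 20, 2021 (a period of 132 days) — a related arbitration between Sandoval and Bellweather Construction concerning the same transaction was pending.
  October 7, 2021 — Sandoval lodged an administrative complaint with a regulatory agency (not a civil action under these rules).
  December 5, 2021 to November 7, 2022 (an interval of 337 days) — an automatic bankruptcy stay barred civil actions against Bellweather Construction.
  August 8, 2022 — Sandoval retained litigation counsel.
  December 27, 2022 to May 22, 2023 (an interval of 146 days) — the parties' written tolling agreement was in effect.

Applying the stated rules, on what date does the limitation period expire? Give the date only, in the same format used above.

November 29, 2023

Because discovery on August 3, 2019 post-dates the December 15, 2018 act, accrual under the later-of rule falls on August 3, 2019.
3 years from August 3, 2019 is August 3, 2022.
The period was tolled for 337 days by the automatic bankruptcy stay (December 5, 2021 to November 7, 2022), pushing the deadline to July 6, 2023.
Because the written tolling agreement ran from December 27, 2022 to May 22, 2023, the deadline is extended by 146 days to November 29, 2023.
No stated provision tolls the period for a pending arbitration, so the interval from January 8, 2021 to May 20, 2021 has no effect on the deadline.
The other events in the timeline have no effect on the limitation period under the stated rules.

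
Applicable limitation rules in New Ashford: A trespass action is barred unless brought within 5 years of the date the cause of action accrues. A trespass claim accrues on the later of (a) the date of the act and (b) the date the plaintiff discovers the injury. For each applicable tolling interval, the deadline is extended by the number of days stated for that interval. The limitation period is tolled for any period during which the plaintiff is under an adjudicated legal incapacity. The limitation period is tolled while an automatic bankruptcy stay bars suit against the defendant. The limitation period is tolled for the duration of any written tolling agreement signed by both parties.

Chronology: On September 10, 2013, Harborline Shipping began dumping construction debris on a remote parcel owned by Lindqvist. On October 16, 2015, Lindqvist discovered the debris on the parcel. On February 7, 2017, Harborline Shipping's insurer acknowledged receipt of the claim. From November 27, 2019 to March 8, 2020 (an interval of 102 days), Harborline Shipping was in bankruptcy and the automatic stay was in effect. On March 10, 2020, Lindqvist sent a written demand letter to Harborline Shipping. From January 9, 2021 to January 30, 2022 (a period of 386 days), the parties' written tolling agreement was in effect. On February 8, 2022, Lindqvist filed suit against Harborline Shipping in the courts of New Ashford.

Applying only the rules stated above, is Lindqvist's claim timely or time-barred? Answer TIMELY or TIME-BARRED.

The claim accrued on October 16, 2015 — the later of the September 10, 2013 act and the October 16, 2015 discovery.
Adding the 5 years base period to October 16, 2015 gives a deadline of October 16, 2020, before any tolling.
The automatic bankruptcy stay from November 27, 2019 to March 8, 2020 tolled the period for 102 days, extending the deadline to January 26, 2021.
The period was tolled for 386 days by the written tolling agreement (January 9, 2021 to January 30, 2022), pushing the deadline to February 16, 2022.
Nothing else in the chronology tolls or restarts the period.
The February 8, 2022 filing precedes the February 16, 2022 deadline; the claim is timely.

TIMELY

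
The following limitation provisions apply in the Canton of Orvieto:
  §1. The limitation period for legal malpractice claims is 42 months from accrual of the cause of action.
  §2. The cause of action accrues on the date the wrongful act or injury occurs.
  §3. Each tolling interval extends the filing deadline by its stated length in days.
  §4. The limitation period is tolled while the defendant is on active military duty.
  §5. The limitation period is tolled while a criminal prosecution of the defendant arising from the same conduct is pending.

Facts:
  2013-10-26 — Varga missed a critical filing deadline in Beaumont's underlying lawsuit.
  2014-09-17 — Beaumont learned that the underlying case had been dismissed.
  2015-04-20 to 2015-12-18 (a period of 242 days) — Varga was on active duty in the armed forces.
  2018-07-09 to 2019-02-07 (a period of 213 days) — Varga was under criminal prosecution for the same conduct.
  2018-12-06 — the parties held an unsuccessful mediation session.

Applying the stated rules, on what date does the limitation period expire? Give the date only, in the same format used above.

2017-12-24

Accrual is governed by the date of the act, so the period began to run on 2013-10-26; the later discovery on 2014-09-17 is irrelevant under the stated rule.
Adding the 42 months base period to 2013-10-26 gives a deadline of 2017-04-26, before any tolling.
The defendant's active military service from 2015-04-20 to 2015-12-18 tolled the period for 242 days, extending the deadline to 2017-12-24.
The pending criminal prosecution starting 2018-07-09 came too late — the period had run on 2017-12-24 — and so does not extend the deadline.
The other events in the timeline have no effect on the limitation period under the stated rules.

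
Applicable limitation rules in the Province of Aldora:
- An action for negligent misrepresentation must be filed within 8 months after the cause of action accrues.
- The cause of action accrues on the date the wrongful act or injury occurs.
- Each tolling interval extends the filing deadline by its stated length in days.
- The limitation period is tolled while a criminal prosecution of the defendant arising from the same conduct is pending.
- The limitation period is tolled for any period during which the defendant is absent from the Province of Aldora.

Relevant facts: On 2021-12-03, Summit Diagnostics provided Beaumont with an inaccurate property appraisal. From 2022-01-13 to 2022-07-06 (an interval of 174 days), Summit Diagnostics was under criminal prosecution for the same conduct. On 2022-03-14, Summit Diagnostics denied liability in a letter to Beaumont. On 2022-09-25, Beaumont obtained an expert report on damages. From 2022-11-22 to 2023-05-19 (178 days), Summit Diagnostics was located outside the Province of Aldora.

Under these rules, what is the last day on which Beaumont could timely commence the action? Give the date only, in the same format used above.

The limitation period began to run on 2021-12-03.
The untolled deadline — 8 months after 2021-12-03 — is 2022-08-03.
Because the pending criminal prosecution ran from 2022-01-13 to 2022-07-06, the deadline is extended by 174 days to 2023-01-24.
The period was tolled for 178 days by the defendant's absence from the jurisdiction (2022-11-22 to 2023-05-19), pushing the deadline to 2023-07-21.
Nothing else in the chronology tolls or restarts the period.

2023-07-21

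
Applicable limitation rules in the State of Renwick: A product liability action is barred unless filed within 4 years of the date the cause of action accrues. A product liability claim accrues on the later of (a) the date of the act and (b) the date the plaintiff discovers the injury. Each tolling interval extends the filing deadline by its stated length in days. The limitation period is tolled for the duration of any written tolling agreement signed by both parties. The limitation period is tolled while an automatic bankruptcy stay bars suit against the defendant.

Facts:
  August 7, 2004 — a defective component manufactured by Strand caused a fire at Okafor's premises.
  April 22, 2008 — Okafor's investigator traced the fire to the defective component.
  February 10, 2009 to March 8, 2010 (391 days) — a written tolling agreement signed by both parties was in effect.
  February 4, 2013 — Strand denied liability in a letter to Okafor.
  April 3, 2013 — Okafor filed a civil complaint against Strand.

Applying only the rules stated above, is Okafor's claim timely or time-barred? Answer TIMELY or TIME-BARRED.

Because discovery on April 22, 2008 post-dates the August 7, 2004 act, accrual under the later-of rule falls on April 22, 2008.
Adding the 4 years base period to April 22, 2008 gives a deadline of April 22, 2012, before any tolling.
The written tolling agreement from February 10, 2009 to March 8, 2010 tolled the period for 391 days, extending the deadline to May 18, 2013.
None of the other events listed affects the running of the period under the stated rules.
Okafor filed on April 3, 2013, before the May 18, 2013 deadline, so the action is timely.

TIMELY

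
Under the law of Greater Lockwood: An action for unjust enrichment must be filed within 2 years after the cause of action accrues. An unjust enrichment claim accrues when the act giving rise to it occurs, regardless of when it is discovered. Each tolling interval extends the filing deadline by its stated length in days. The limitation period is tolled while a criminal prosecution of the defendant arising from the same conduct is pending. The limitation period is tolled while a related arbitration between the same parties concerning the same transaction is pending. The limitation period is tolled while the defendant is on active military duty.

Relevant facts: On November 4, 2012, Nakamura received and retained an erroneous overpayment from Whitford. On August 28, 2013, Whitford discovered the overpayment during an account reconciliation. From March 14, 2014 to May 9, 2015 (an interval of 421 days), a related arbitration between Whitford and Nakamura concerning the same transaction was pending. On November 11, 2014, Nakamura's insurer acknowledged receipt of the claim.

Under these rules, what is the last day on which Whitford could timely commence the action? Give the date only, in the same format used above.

The claim accrued on November 4, 2012, when the wrongful act occurred; under the stated occurrence rule the August 28, 2013 discovery does not delay accrual.
2 years from November 4, 2012 is November 4, 2014.
The period was tolled for 421 days by the pending related arbitration (March 14, 2014 to May 9, 2015), pushing the deadline to December 30, 2015.
Nothing else in the chronology tolls or restarts the period.

December 30, 2015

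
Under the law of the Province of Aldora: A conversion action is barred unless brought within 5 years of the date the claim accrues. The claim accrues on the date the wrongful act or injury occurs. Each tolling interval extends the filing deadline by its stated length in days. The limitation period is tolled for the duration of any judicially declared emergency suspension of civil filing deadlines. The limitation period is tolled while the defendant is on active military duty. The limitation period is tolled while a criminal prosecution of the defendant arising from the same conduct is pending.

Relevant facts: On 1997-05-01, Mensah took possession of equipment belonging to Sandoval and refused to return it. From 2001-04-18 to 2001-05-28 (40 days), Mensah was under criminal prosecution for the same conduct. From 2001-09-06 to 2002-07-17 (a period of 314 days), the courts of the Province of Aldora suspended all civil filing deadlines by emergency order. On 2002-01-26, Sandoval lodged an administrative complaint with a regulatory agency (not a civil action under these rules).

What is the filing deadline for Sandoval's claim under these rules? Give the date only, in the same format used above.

The limitation period began to run on 1997-05-01.
The untolled deadline — 5 years after 1997-05-01 — is 2002-05-01.
The period was tolled for 40 days by the pending criminal prosecution (2001-04-18 to 2001-05-28), pushing the deadline to 2002-06-10.
The period was tolled for 314 days by the emergency suspension of filing deadlines (2001-09-06 to 2002-07-17), pushing the deadline to 2003-04-20.
None of the other events listed affects the running of the period under the stated rules.

2003-04-20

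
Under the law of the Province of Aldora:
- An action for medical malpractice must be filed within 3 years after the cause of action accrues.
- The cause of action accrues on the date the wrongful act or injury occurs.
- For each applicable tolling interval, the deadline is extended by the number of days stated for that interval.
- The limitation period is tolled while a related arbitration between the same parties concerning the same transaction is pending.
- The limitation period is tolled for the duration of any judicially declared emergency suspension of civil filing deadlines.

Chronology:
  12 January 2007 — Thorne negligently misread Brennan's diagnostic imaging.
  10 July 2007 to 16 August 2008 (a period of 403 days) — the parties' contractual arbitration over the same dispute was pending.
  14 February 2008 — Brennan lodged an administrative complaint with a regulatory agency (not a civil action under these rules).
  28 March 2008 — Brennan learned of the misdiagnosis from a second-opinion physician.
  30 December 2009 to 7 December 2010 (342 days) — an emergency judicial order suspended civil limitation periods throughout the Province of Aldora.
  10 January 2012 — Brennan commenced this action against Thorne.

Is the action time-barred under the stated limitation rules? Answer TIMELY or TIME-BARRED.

TIMELY

The claim accrued on 12 January 2007, when the wrongful act occurred; under the stated occurrence rule the 28 March 2008 discovery does not delay accrual.
Adding the 3 years base period to 12 January 2007 gives a deadline of 12 January 2010, before any tolling.
Because the pending related arbitration ran from 10 July 2007 to 16 August 2008, the deadline is extended by 403 days to 19 February 2011.
The period was tolled for 342 days by the emergency suspension of filing deadlines (30 December 2009 to 7 December 2010), pushing the deadline to 27 January 2012.
The other events in the timeline have no effect on the limitation period under the stated rules.
The 10 January 2012 filing precedes the 27 January 2012 deadline; the claim is timely.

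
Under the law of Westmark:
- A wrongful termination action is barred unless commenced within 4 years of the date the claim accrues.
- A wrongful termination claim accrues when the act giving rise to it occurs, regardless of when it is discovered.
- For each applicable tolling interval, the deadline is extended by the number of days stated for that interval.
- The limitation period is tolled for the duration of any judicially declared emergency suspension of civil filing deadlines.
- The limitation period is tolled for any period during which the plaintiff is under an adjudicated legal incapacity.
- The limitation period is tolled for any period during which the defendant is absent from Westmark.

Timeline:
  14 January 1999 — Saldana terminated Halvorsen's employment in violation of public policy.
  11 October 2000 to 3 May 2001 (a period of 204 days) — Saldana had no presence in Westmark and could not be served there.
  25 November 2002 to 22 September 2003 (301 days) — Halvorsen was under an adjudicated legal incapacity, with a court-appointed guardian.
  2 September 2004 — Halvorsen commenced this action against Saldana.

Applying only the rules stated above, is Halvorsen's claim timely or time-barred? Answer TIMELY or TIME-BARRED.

The claim accrued on 14 January 1999, the date of the act.
The untolled deadline — 4 years after 14 January 1999 — is 14 January 2003.
The period was tolled for 204 days by the defendant's absence from the jurisdiction (11 October 2000 to 3 May 2001), pushing the deadline to 6 August 2003.
The period was tolled for 301 days by the plaintiff's legal incapacity (25 November 2002 to 22 September 2003), pushing the deadline to 2 June 2004.
The 2 September 2004 filing falls after the 2 June 2004 deadline; the claim is time-barred.

TIME-BARRED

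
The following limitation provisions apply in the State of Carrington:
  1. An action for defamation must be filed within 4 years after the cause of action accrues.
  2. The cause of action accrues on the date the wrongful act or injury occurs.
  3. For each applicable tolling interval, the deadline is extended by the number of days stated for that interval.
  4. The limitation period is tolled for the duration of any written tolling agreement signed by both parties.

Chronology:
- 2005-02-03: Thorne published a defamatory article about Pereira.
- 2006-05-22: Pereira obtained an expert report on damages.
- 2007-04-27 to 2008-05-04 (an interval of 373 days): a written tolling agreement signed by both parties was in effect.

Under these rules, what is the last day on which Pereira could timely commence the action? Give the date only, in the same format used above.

The cause of action accrued on 2005-02-03, the date of the act.
Adding the 4 years base period to 2005-02-03 gives a deadline of 2009-02-03, before any tolling.
The written tolling agreement from 2007-04-27 to 2008-05-04 tolled the period for 373 days, extending the deadline to 2010-02-11.
The other events in the timeline have no effect on the limitation period under the stated rules.

2010-02-11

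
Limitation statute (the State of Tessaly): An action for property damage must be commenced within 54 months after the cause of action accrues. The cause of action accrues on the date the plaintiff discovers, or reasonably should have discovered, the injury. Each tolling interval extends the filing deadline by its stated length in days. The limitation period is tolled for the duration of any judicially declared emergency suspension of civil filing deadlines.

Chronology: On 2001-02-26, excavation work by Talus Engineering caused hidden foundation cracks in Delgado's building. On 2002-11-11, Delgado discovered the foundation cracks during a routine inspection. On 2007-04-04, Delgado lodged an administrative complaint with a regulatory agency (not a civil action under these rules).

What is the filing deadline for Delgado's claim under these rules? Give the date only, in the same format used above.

2007-05-11

The claim did not accrue until Delgado discovered the injury on 2002-11-11; the 2001-02-26 act date does not start the clock under the stated rule.
The untolled deadline — 54 months after 2002-11-11 — is 2007-05-11.
None of the other events listed affects the running of the period under the stated rules.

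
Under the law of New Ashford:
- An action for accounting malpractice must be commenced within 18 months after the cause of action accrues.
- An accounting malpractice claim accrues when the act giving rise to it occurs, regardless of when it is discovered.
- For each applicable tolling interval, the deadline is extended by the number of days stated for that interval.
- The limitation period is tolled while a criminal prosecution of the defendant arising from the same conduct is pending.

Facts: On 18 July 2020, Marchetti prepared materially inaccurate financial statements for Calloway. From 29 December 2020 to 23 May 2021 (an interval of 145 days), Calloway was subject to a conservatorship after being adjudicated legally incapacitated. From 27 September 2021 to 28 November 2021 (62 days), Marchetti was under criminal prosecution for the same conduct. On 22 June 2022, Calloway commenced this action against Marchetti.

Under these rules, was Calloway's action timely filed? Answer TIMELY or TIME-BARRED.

TIME-BARRED

The limitation period began to run on 18 July 2020.
Adding the 18 months base period to 18 July 2020 gives a deadline of 18 January 2022, before any tolling.
The pending criminal prosecution from 27 September 2021 to 28 November 2021 tolled the period for 62 days, extending the deadline to 21 March 2022.
No stated provision tolls the period for the plaintiff's incapacity, so the interval from 29 December 2020 to 23 May 2021 has no effect on the deadline.
Calloway filed on 22 June 2022, after the 21 March 2022 deadline, so the action is time-barred.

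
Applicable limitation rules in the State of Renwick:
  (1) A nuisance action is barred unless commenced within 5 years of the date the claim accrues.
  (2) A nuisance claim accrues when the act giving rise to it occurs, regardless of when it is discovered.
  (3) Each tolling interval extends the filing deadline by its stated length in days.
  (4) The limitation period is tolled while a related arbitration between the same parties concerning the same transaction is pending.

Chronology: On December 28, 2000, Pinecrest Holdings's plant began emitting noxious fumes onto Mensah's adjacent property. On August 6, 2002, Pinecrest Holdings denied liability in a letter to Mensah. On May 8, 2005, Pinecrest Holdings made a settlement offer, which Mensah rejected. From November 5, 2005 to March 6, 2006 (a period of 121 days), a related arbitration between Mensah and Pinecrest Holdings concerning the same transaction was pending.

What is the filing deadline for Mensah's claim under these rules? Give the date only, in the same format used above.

The limitation period began to run on December 28, 2000.
Adding the 5 years base period to December 28, 2000 gives a deadline of December 28, 2005, before any tolling.
Because the pending related arbitration ran from November 5, 2005 to March 6, 2006, the deadline is extended by 121 days to April 28, 2006.
The other events in the timeline have no effect on the limitation period under the stated rules.

April 28, 2006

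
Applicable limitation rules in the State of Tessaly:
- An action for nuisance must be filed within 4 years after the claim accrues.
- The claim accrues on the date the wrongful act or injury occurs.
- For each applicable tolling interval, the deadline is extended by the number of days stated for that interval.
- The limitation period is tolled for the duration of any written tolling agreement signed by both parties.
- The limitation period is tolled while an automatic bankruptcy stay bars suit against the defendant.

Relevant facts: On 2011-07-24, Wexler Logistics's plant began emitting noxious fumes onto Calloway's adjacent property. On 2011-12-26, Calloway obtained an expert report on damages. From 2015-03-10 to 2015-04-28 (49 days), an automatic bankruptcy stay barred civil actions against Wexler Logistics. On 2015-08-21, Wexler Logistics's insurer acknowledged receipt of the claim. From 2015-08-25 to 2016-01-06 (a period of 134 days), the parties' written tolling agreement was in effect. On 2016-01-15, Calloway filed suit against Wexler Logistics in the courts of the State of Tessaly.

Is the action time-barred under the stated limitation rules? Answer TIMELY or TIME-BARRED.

The claim accrued on 2011-07-24, when the wrongful act occurred.
Adding the 4 years base period to 2011-07-24 gives a deadline of 2015-07-24, before any tolling.
The period was tolled for 49 days by the automatic bankruptcy stay (2015-03-10 to 2015-04-28), pushing the deadline to 2015-09-11.
The written tolling agreement from 2015-08-25 to 2016-01-06 tolled the period for 134 days, extending the deadline to 2016-01-23.
The other events in the timeline have no effect on the limitation period under the stated rules.
Filing on 2016-01-15 beat the 2016-01-23 deadline — the action is timely.

TIMELY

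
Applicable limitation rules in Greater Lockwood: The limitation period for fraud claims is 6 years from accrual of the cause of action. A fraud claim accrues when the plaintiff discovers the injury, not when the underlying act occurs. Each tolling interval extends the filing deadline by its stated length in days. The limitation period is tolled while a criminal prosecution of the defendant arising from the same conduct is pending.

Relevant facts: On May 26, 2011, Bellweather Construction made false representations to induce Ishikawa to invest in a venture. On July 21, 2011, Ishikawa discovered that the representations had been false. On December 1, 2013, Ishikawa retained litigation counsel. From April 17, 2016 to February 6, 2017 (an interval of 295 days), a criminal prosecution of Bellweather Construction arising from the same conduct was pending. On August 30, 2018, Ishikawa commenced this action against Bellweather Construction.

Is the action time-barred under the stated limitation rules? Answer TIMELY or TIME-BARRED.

Under the discovery rule, the claim accrued on July 21, 2011, when Ishikawa discovered the injury — not on the May 26, 2011 date of the underlying act.
6 years from July 21, 2011 is July 21, 2017.
The pending criminal prosecution from April 17, 2016 to February 6, 2017 tolled the period for 295 days, extending the deadline to May 12, 2018.
Nothing else in the chronology tolls or restarts the period.
Ishikawa filed on August 30, 2018, after the May 12, 2018 deadline, so the action is time-barred.

TIME-BARRED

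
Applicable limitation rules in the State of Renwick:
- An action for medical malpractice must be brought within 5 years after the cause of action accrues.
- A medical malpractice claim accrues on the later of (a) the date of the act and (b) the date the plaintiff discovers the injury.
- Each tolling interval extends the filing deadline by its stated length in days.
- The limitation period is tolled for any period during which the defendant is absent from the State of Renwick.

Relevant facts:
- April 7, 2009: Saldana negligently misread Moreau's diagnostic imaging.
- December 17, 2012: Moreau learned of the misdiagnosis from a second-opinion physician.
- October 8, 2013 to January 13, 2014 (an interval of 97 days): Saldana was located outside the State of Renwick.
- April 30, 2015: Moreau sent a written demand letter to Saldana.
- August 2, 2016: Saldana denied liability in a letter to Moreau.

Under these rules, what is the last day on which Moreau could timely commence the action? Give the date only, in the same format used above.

Because discovery on December 17, 2012 post-dates the April 7, 2009 act, accrual under the later-of rule falls on December 17, 2012.
The untolled deadline — 5 years after December 17, 2012 — is December 17, 2017.
The defendant's absence from the jurisdiction from October 8, 2013 to January 13, 2014 tolled the period for 97 days, extending the deadline to March 24, 2018.
The other events in the timeline have no effect on the limitation period under the stated rules.

March 24, 2018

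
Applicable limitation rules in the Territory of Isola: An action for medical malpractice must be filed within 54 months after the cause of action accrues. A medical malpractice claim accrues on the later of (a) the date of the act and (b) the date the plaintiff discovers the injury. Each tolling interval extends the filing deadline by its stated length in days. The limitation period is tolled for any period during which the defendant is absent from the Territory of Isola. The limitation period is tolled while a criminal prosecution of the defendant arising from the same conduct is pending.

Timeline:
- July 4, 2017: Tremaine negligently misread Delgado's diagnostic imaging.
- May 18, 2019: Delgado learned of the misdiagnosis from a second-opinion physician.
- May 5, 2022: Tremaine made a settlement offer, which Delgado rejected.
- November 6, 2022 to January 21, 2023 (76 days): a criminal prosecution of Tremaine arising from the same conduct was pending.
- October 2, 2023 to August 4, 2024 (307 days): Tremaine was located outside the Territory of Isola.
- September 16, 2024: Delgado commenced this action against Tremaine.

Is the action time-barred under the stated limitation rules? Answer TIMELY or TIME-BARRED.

The claim accrued on May 18, 2019 — the later of the July 4, 2017 act and the May 18, 2019 discovery.
54 months from May 18, 2019 is November 18, 2023.
Because the pending criminal prosecution ran from November 6, 2022 to January 21, 2023, the deadline is extended by 76 days to February 2, 2024.
The period was tolled for 307 days by the defendant's absence from the jurisdiction (October 2, 2023 to August 4, 2024), pushing the deadline to December 5, 2024.
None of the other events listed affects the running of the period under the stated rules.
Filing on September 16, 2024 beat the December 5, 2024 deadline — the action is timely.

TIMELY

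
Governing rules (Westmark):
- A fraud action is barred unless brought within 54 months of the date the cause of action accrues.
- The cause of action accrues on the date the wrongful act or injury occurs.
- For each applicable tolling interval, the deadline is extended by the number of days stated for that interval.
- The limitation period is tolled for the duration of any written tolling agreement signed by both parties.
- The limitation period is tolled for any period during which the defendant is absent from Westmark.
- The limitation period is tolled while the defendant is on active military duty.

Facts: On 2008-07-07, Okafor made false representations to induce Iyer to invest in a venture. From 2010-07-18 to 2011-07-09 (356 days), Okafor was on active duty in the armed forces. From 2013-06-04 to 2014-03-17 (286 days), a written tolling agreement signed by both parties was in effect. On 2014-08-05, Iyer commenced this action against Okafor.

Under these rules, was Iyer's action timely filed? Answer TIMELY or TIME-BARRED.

The cause of action accrued on 2008-07-07, the date of the act.
Adding the 54 months base period to 2008-07-07 gives a deadline of 2013-01-07, before any tolling.
Because the defendant's active military service ran from 2010-07-18 to 2011-07-09, the deadline is extended by 356 days to 2013-12-29.
The written tolling agreement from 2013-06-04 to 2014-03-17 tolled the period for 286 days, extending the deadline to 2014-10-11.
Filing on 2014-08-05 beat the 2014-10-11 deadline — the action is timely.

TIMELY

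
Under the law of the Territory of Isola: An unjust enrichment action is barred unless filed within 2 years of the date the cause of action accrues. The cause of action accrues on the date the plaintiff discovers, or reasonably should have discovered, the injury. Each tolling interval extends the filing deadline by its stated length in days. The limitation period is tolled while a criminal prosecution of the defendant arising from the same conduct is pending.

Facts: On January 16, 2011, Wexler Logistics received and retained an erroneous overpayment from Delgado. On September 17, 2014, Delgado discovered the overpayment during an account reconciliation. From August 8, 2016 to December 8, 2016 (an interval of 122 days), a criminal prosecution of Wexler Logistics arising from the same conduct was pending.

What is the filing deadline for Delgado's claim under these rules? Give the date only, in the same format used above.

Accrual is tied to discovery, so the period began on September 17, 2014 rather than on January 16, 2011 when the act occurred.
The untolled deadline — 2 years after September 17, 2014 — is September 17, 2016.
The period was tolled for 122 days by the pending criminal prosecution (August 8, 2016 to December 8, 2016), pushing the deadline to January 17, 2017.

January 17, 2017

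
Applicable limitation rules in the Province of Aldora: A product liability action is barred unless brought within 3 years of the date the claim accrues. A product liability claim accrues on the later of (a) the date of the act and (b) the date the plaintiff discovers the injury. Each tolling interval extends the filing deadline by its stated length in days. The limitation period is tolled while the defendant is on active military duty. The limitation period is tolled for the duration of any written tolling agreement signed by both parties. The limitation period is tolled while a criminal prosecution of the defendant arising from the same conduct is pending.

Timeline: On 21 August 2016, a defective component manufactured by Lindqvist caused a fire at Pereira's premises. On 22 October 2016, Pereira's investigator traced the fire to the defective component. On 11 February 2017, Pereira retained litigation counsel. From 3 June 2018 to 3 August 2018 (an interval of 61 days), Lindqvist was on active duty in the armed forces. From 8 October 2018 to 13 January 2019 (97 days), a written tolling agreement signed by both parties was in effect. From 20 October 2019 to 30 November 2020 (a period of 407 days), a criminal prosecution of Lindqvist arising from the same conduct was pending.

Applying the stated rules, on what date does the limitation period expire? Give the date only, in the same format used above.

The claim accrued on 22 October 2016 — the later of the 21 August 2016 act and the 22 October 2016 discovery.
Adding the 3 years base period to 22 October 2016 gives a deadline of 22 October 2019, before any tolling.
The defendant's active military service from 3 June 2018 to 3 August 2018 tolled the period for 61 days, extending the deadline to 22 December 2019.
The period was tolled for 97 days by the written tolling agreement (8 October 2018 to 13 January 2019), pushing the deadline to 28 March 2020.
Because the pending criminal prosecution ran from 20 October 2019 to 30 November 2020, the deadline is extended by 407 days to 9 May 2021.
None of the other events listed affects the running of the period under the stated rules.

9 May 2021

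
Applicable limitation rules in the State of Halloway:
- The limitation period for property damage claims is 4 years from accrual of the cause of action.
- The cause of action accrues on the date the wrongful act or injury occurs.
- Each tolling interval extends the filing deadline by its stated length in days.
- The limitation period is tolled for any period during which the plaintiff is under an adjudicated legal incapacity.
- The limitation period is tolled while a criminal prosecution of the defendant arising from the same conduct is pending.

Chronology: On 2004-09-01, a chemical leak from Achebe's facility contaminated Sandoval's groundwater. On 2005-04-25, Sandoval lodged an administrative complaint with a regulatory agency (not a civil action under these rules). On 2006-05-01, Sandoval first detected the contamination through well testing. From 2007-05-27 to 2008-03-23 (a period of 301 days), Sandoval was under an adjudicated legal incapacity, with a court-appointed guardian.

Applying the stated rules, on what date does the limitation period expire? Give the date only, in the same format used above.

The claim accrued on 2004-09-01, when the wrongful act occurred; under the stated occurrence rule the 2006-05-01 discovery does not delay accrual.
4 years from 2004-09-01 is 2008-09-01.
The period was tolled for 301 days by the plaintiff's legal incapacity (2007-05-27 to 2008-03-23), pushing the deadline to 2009-06-29.
Nothing else in the chronology tolls or restarts the period.

2009-06-29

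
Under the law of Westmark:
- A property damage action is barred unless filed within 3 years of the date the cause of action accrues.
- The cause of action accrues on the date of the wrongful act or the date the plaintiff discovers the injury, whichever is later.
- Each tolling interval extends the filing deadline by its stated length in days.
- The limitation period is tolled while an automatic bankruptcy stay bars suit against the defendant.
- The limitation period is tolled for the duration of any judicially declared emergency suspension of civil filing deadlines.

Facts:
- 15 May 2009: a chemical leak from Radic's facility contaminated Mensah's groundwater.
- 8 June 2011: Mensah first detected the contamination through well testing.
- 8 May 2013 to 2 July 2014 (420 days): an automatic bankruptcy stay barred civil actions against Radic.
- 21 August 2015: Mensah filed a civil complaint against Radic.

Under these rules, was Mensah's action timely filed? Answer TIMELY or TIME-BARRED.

TIME-BARRED

Because discovery on 8 June 2011 post-dates the 15 May 2009 act, accrual under the later-of rule falls on 8 June 2011.
Adding the 3 years base period to 8 June 2011 gives a deadline of 8 June 2014, before any tolling.
Because the automatic bankruptcy stay ran from 8 May 2013 to 2 July 2014, the deadline is extended by 420 days to 2 August 2015.
The 21 August 2015 filing falls after the 2 August 2015 deadline; the claim is time-barred.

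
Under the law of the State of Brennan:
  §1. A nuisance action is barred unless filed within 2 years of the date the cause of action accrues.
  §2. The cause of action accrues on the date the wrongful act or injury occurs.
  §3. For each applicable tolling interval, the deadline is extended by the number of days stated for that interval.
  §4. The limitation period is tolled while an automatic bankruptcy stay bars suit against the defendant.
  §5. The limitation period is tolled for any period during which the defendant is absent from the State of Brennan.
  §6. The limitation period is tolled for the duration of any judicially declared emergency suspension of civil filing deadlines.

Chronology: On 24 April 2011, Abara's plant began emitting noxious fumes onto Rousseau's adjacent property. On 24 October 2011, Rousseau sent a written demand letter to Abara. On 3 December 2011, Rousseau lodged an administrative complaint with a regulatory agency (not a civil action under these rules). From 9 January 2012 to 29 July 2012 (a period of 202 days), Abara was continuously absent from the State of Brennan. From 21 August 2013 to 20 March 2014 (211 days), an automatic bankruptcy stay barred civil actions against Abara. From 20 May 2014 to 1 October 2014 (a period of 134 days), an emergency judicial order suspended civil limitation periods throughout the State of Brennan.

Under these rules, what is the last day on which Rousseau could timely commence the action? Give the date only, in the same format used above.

The limitation period began to run on 24 April 2011.
The untolled deadline — 2 years after 24 April 2011 — is 24 April 2013.
The defendant's absence from the jurisdiction from 9 January 2012 to 29 July 2012 tolled the period for 202 days, extending the deadline to 12 November 2013.
Because the automatic bankruptcy stay ran from 21 August 2013 to 20 March 2014, the deadline is extended by 211 days to 11 June 2014.
The period was tolled for 134 days by the emergency suspension of filing deadlines (20 May 2014 to 1 October 2014), pushing the deadline to 23 October 2014.
Nothing else in the chronology tolls or restarts the period.

23 October 2014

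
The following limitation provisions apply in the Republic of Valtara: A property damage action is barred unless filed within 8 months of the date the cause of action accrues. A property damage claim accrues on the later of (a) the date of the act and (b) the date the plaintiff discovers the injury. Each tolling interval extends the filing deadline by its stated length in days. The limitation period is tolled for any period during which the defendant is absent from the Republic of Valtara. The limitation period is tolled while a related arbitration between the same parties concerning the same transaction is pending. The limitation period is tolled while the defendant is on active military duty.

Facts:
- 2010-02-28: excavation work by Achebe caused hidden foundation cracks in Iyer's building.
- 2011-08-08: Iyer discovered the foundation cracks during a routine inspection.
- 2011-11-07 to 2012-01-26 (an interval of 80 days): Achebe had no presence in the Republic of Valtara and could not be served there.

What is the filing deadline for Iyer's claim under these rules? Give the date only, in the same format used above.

2012-06-27

Because discovery on 2011-08-08 post-dates the 2010-02-28 act, accrual under the later-of rule falls on 2011-08-08.
Adding the 8 months base period to 2011-08-08 gives a deadline of 2012-04-08, before any tolling.
The defendant's absence from the jurisdiction from 2011-11-07 to 2012-01-26 tolled the period for 80 days, extending the deadline to 2012-06-27.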